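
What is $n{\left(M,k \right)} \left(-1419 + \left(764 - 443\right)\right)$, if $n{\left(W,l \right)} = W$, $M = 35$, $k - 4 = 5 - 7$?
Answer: $-38430$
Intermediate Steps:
$k = 2$ ($k = 4 + \left(5 - 7\right) = 4 - 2 = 2$)
$n{\left(M,k \right)} \left(-1419 + \left(764 - 443\right)\right) = 35 \left(-1419 + \left(764 - 443\right)\right) = 35 \left(-1419 + 321\right) = 35 \left(-1098\right) = -38430$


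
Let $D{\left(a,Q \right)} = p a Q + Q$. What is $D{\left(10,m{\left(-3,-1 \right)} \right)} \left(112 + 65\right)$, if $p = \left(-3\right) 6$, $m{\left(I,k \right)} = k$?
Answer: $31683$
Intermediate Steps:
$p = -18$
$D{\left(a,Q \right)} = Q - 18 Q a$ ($D{\left(a,Q \right)} = - 18 a Q + Q = - 18 Q a + Q = Q - 18 Q a$)
$D{\left(10,m{\left(-3,-1 \right)} \right)} \left(112 + 65\right) = - (1 - 180) \left(112 + 65\right) = - (1 - 180) 177 = \left(-1\right) \left(-179\right) 177 = 179 \cdot 177 = 31683$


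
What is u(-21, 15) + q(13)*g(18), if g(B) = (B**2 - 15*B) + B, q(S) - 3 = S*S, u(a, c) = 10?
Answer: 12394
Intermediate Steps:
q(S) = 3 + S**2 (q(S) = 3 + S*S = 3 + S**2)
g(B) = B**2 - 14*B
u(-21, 15) + q(13)*g(18) = 10 + (3 + 13**2)*(18*(-14 + 18)) = 10 + (3 + 169)*(18*4) = 10 + 172*72 = 10 + 12384 = 12394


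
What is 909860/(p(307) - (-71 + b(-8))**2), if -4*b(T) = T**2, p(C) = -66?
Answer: -181972/1527 ≈ -119.17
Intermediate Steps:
b(T) = -T**2/4
909860/(p(307) - (-71 + b(-8))**2) = 909860/(-66 - (-71 - 1/4*(-8)**2)**2) = 909860/(-66 - (-71 - 1/4*64)**2) = 909860/(-66 - (-71 - 16)**2) = 909860/(-66 - 1*(-87)**2) = 909860/(-66 - 1*7569) = 909860/(-66 - 7569) = 909860/(-7635) = 909860*(-1/7635) = -181972/1527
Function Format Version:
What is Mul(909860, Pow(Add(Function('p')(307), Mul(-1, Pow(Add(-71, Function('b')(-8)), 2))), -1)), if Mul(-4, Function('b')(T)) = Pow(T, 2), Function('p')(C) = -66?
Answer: Rational(-181972, 1527) ≈ -119.17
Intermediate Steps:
Function('b')(T) = Mul(Rational(-1, 4), Pow(T, 2))
Mul(909860, Pow(Add(Function('p')(307), Mul(-1, Pow(Add(-71, Function('b')(-8)), 2))), -1)) = Mul(909860, Pow(Add(-66, Mul(-1, Pow(Add(-71, Mul(Rational(-1, 4), Pow(-8, 2))), 2))), -1)) = Mul(909860, Pow(Add(-66, Mul(-1, Pow(Add(-71, Mul(Rational(-1, 4), 64)), 2))), -1)) = Mul(909860, Pow(Add(-66, Mul(-1, Pow(Add(-71, -16), 2))), -1)) = Mul(909860, Pow(Add(-66, Mul(-1, Pow(-87, 2))), -1)) = Mul(909860, Pow(Add(-66, Mul(-1, 7569)), -1)) = Mul(909860, Pow(Add(-66, -7569), -1)) = Mul(909860, Pow(-7635, -1)) = Mul(909860, Rational(-1, 7635)) = Rational(-181972, 1527)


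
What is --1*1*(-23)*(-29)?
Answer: 667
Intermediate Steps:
--1*1*(-23)*(-29) = -(-1*(-23))*(-29) = -23*(-29) = -1*(-667) = 667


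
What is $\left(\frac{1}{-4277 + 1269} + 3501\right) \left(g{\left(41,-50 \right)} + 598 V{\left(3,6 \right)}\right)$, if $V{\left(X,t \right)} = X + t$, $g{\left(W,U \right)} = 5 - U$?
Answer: $\frac{57257085059}{3008} \approx 1.9035 \cdot 10^{7}$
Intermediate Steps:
$\left(\frac{1}{-4277 + 1269} + 3501\right) \left(g{\left(41,-50 \right)} + 598 V{\left(3,6 \right)}\right) = \left(\frac{1}{-4277 + 1269} + 3501\right) \left(\left(5 - -50\right) + 598 \left(3 + 6\right)\right) = \left(\frac{1}{-3008} + 3501\right) \left(\left(5 + 50\right) + 598 \cdot 9\right) = \left(- \frac{1}{3008} + 3501\right) \left(55 + 5382\right) = \frac{10531007}{3008} \cdot 5437 = \frac{57257085059}{3008}$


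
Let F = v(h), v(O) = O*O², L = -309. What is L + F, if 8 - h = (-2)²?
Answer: -245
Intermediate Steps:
h = 4 (h = 8 - 1*(-2)² = 8 - 1*4 = 8 - 4 = 4)
v(O) = O³
F = 64 (F = 4³ = 64)
L + F = -309 + 64 = -245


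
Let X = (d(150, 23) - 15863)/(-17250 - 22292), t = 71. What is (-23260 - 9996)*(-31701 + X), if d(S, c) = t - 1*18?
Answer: 1226075490288/1163 ≈ 1.0542e+9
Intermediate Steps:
d(S, c) = 53 (d(S, c) = 71 - 1*18 = 71 - 18 = 53)
X = 465/1163 (X = (53 - 15863)/(-17250 - 22292) = -15810/(-39542) = -15810*(-1/39542) = 465/1163 ≈ 0.39983)
(-23260 - 9996)*(-31701 + X) = (-23260 - 9996)*(-31701 + 465/1163) = -33256*(-36867798/1163) = 1226075490288/1163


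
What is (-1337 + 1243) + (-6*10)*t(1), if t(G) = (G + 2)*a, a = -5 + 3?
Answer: 266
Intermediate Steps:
a = -2
t(G) = -4 - 2*G (t(G) = (G + 2)*(-2) = (2 + G)*(-2) = -4 - 2*G)
(-1337 + 1243) + (-6*10)*t(1) = (-1337 + 1243) + (-6*10)*(-4 - 2*1) = -94 - 60*(-4 - 2) = -94 - 60*(-6) = -94 + 360 = 266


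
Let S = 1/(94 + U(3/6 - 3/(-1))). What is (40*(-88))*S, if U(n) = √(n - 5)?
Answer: -132352/3535 + 704*I*√6/3535 ≈ -37.44 + 0.48782*I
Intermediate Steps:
U(n) = √(-5 + n)
S = 1/(94 + I*√6/2) (S = 1/(94 + √(-5 + (3/6 - 3/(-1)))) = 1/(94 + √(-5 + (3*(⅙) - 3*(-1)))) = 1/(94 + √(-5 + (½ + 3))) = 1/(94 + √(-5 + 7/2)) = 1/(94 + √(-3/2)) = 1/(94 + I*√6/2) ≈ 0.010636 - 0.0001386*I)
(40*(-88))*S = (40*(-88))*(188/17675 - I*√6/17675) = -3520*(188/17675 - I*√6/17675) = -132352/3535 + 704*I*√6/3535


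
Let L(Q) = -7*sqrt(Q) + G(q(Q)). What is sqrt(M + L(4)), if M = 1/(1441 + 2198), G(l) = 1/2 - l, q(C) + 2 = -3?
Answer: I*sqrt(450224358)/7278 ≈ 2.9154*I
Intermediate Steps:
q(C) = -5 (q(C) = -2 - 3 = -5)
G(l) = 1/2 - l
L(Q) = 11/2 - 7*sqrt(Q) (L(Q) = -7*sqrt(Q) + (1/2 - 1*(-5)) = -7*sqrt(Q) + (1/2 + 5) = -7*sqrt(Q) + 11/2 = 11/2 - 7*sqrt(Q))
M = 1/3639 ≈ 0.00027480
sqrt(M + L(4)) = sqrt(1/3639 + (11/2 - 7*sqrt(4))) = sqrt(1/3639 + (11/2 - 7*2)) = sqrt(1/3639 + (11/2 - 14)) = sqrt(1/3639 - 17/2) = sqrt(-61861/7278) = I*sqrt(450224358)/7278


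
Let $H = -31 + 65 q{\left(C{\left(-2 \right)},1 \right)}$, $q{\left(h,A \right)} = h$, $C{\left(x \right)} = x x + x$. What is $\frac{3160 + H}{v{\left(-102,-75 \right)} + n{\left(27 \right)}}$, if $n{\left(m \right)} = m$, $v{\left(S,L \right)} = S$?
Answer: $- \frac{3259}{75} \approx -43.453$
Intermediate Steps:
$C{\left(x \right)} = x + x^{2}$ ($C{\left(x \right)} = x^{2} + x = x + x^{2}$)
$H = 99$ ($H = -31 + 65 \left(- 2 \left(1 - 2\right)\right) = -31 + 65 \left(\left(-2\right) \left(-1\right)\right) = -31 + 65 \cdot 2 = -31 + 130 = 99$)
$\frac{3160 + H}{v{\left(-102,-75 \right)} + n{\left(27 \right)}} = \frac{3160 + 99}{-102 + 27} = \frac{3259}{-75} = 3259 \left(- \frac{1}{75}\right) = - \frac{3259}{75}$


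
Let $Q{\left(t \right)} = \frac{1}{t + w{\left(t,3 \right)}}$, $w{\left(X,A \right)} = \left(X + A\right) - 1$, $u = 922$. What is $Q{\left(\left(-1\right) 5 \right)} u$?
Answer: $- \frac{461}{4} \approx -115.25$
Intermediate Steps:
$w{\left(X,A \right)} = -1 + A + X$ ($w{\left(X,A \right)} = \left(A + X\right) - 1 = -1 + A + X$)
$Q{\left(t \right)} = \frac{1}{2 + 2 t}$ ($Q{\left(t \right)} = \frac{1}{t + \left(-1 + 3 + t\right)} = \frac{1}{t + \left(2 + t\right)} = \frac{1}{2 + 2 t}$)
$Q{\left(\left(-1\right) 5 \right)} u = \frac{1}{2 \left(1 - 5\right)} 922 = \frac{1}{2 \left(-4\right)} 922 = \frac{1}{2} \left(- \frac{1}{4}\right) 922 = \left(- \frac{1}{8}\right) 922 = - \frac{461}{4}$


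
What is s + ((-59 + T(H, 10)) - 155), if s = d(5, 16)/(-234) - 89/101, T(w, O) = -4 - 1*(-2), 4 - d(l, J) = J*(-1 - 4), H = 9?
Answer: -855709/3939 ≈ -217.24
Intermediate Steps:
d(l, J) = 4 + 5*J (d(l, J) = 4 - J*(-1 - 4) = 4 - J*(-5) = 4 - (-5)*J = 4 + 5*J)
T(w, O) = -2 (T(w, O) = -4 + 2 = -2)
s = -4885/3939 (s = (4 + 5*16)/(-234) - 89/101 = (4 + 80)*(-1/234) - 89*1/101 = 84*(-1/234) - 89/101 = -14/39 - 89/101 = -4885/3939 ≈ -1.2402)
s + ((-59 + T(H, 10)) - 155) = -4885/3939 + ((-59 - 2) - 155) = -4885/3939 + (-61 - 155) = -4885/3939 - 216 = -855709/3939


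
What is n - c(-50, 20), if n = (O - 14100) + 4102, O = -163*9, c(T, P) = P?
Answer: -11485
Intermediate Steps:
O = -1467
n = -11465 (n = (-1467 - 14100) + 4102 = -15567 + 4102 = -11465)
n - c(-50, 20) = -11465 - 1*20 = -11465 - 20 = -11485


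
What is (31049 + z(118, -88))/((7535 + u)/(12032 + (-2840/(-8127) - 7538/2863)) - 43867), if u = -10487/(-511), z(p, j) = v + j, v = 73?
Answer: -45293885971835438/64022634791717005 ≈ -0.70747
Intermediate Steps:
z(p, j) = 73 + j
u = 10487/511 (u = -10487*(-1/511) = 10487/511 ≈ 20.522)
(31049 + z(118, -88))/((7535 + u)/(12032 + (-2840/(-8127) - 7538/2863)) - 43867) = (31049 + (73 - 88))/((7535 + 10487/511)/(12032 + (-2840/(-8127) - 7538/2863)) - 43867) = (31049 - 15)/(3860872/(511*(12032 + (-2840*(-1/8127) - 7538*1/2863))) - 43867) = 31034/(3860872/(511*(12032 + (2840/8127 - 7538/2863))) - 43867) = 31034/(3860872/(511*(12032 - 1084294/474849)) - 43867) = 31034/(3860872/(511*(5712298874/474849)) - 43867) = 31034/((3860872/511)*(474849/5712298874) - 43867) = 31034/(916665604164/1459492362307 - 43867) = 31034/(-64022634791717005/1459492362307) = 31034*(-1459492362307/64022634791717005) = -45293885971835438/64022634791717005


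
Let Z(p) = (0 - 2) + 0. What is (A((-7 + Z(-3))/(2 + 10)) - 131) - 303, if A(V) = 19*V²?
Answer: -6773/16 ≈ -423.31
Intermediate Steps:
Z(p) = -2 (Z(p) = -2 + 0 = -2)
(A((-7 + Z(-3))/(2 + 10)) - 131) - 303 = (19*((-7 - 2)/(2 + 10))² - 131) - 303 = (19*(-9/12)² - 131) - 303 = (19*(-9*1/12)² - 131) - 303 = (19*(-¾)² - 131) - 303 = (19*(9/16) - 131) - 303 = (171/16 - 131) - 303 = -1925/16 - 303 = -6773/16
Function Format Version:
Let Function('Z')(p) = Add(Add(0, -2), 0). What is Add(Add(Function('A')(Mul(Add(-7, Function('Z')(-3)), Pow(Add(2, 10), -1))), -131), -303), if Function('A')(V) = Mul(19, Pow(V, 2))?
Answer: Rational(-6773, 16) ≈ -423.31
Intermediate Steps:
Function('Z')(p) = -2 (Function('Z')(p) = Add(-2, 0) = -2)
Add(Add(Function('A')(Mul(Add(-7, Function('Z')(-3)), Pow(Add(2, 10), -1))), -131), -303) = Add(Add(Mul(19, Pow(Mul(Add(-7, -2), Pow(Add(2, 10), -1)), 2)), -131), -303) = Add(Add(Mul(19, Pow(Mul(-9, Pow(12, -1)), 2)), -131), -303) = Add(Add(Mul(19, Pow(Mul(-9, Rational(1, 12)), 2)), -131), -303) = Add(Add(Mul(19, Pow(Rational(-3, 4), 2)), -131), -303) = Add(Add(Mul(19, Rational(9, 16)), -131), -303) = Add(Add(Rational(171, 16), -131), -303) = Add(Rational(-1925, 16), -303) = Rational(-6773, 16)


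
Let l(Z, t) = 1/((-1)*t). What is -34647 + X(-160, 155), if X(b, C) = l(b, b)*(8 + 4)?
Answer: -1385877/40 ≈ -34647.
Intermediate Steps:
l(Z, t) = -1/t
X(b, C) = -12/b (X(b, C) = (-1/b)*(8 + 4) = -1/b*12 = -12/b)
-34647 + X(-160, 155) = -34647 - 12/(-160) = -34647 - 12*(-1/160) = -34647 + 3/40 = -1385877/40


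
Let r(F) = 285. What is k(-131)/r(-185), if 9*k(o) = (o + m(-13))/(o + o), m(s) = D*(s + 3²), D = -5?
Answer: 37/224010 ≈ 0.00016517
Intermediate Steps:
m(s) = -45 - 5*s (m(s) = -5*(s + 3²) = -5*(s + 9) = -5*(9 + s) = -45 - 5*s)
k(o) = (20 + o)/(18*o) (k(o) = ((o + (-45 - 5*(-13)))/(o + o))/9 = ((o + (-45 + 65))/((2*o)))/9 = ((o + 20)*(1/(2*o)))/9 = ((20 + o)*(1/(2*o)))/9 = ((20 + o)/(2*o))/9 = (20 + o)/(18*o))
k(-131)/r(-185) = ((1/18)*(20 - 131)/(-131))/285 = ((1/18)*(-1/131)*(-111))*(1/285) = (37/786)*(1/285) = 37/224010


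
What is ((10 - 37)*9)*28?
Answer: -6804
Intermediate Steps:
((10 - 37)*9)*28 = -27*9*28 = -243*28 = -6804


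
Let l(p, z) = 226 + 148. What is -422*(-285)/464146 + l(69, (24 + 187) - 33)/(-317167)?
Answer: 18986042243/73605897191 ≈ 0.25794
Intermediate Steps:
l(p, z) = 374
-422*(-285)/464146 + l(69, (24 + 187) - 33)/(-317167) = -422*(-285)/464146 + 374/(-317167) = 120270*(1/464146) + 374*(-1/317167) = 60135/232073 - 374/317167 = 18986042243/73605897191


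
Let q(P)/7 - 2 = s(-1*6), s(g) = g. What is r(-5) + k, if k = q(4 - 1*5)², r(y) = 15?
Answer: 799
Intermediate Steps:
q(P) = -28 (q(P) = 14 + 7*(-1*6) = 14 + 7*(-6) = 14 - 42 = -28)
k = 784 (k = (-28)² = 784)
r(-5) + k = 15 + 784 = 799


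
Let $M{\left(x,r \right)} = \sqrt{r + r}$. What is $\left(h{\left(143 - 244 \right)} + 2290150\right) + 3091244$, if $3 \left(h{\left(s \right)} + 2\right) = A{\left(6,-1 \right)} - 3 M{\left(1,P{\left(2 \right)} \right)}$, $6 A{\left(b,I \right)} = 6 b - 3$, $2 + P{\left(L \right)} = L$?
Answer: $\frac{32288363}{6} \approx 5.3814 \cdot 10^{6}$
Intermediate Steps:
$P{\left(L \right)} = -2 + L$
$M{\left(x,r \right)} = \sqrt{2} \sqrt{r}$ ($M{\left(x,r \right)} = \sqrt{2 r} = \sqrt{2} \sqrt{r}$)
$A{\left(b,I \right)} = - \frac{1}{2} + b$ ($A{\left(b,I \right)} = \frac{6 b - 3}{6} = \frac{-3 + 6 b}{6} = - \frac{1}{2} + b$)
$h{\left(s \right)} = - \frac{1}{6}$ ($h{\left(s \right)} = -2 + \frac{\left(- \frac{1}{2} + 6\right) - 3 \sqrt{2} \sqrt{-2 + 2}}{3} = -2 + \frac{\frac{11}{2} - 3 \sqrt{2} \sqrt{0}}{3} = -2 + \frac{\frac{11}{2} - 3 \sqrt{2} \cdot 0}{3} = -2 + \frac{\frac{11}{2} - 0}{3} = -2 + \frac{\frac{11}{2} + 0}{3} = -2 + \frac{1}{3} \cdot \frac{11}{2} = -2 + \frac{11}{6} = - \frac{1}{6}$)
$\left(h{\left(143 - 244 \right)} + 2290150\right) + 3091244 = \left(- \frac{1}{6} + 2290150\right) + 3091244 = \frac{13740899}{6} + 3091244 = \frac{32288363}{6}$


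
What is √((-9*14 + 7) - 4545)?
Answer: 2*I*√1166 ≈ 68.293*I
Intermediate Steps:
√((-9*14 + 7) - 4545) = √((-126 + 7) - 4545) = √(-119 - 4545) = √(-4664) = 2*I*√1166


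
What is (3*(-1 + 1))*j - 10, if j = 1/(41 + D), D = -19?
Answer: -10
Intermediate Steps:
j = 1/22 (j = 1/(41 - 19) = 1/22 ≈ 0.045455)
(3*(-1 + 1))*j - 10 = (3*(-1 + 1))*(1/22) - 10 = (3*0)*(1/22) - 10 = 0*(1/22) - 10 = 0 - 10 = -10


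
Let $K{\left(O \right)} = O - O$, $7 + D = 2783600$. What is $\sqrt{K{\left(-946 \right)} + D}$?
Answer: $\sqrt{2783593} \approx 1668.4$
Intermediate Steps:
$D = 2783593$ ($D = -7 + 2783600 = 2783593$)
$K{\left(O \right)} = 0$
$\sqrt{K{\left(-946 \right)} + D} = \sqrt{0 + 2783593} = \sqrt{2783593}$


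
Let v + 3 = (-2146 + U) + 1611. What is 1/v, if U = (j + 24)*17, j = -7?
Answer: -1/249 ≈ -0.0040161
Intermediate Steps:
U = 289 (U = (-7 + 24)*17 = 17*17 = 289)
v = -249 (v = -3 + ((-2146 + 289) + 1611) = -3 + (-1857 + 1611) = -3 - 246 = -249)
1/v = 1/(-249) = -1/249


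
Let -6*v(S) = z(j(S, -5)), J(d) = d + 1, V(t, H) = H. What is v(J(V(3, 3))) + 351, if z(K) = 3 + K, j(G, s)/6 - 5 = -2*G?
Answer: 707/2 ≈ 353.50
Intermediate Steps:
j(G, s) = 30 - 12*G (j(G, s) = 30 + 6*(-2*G) = 30 - 12*G)
J(d) = 1 + d
v(S) = -11/2 + 2*S (v(S) = -(3 + (30 - 12*S))/6 = -(33 - 12*S)/6 = -11/2 + 2*S)
v(J(V(3, 3))) + 351 = (-11/2 + 2*(1 + 3)) + 351 = (-11/2 + 2*4) + 351 = (-11/2 + 8) + 351 = 5/2 + 351 = 707/2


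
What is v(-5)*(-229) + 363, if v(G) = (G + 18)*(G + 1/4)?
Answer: 58015/4 ≈ 14504.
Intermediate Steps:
v(G) = (18 + G)*(¼ + G) (v(G) = (18 + G)*(G + ¼) = (18 + G)*(¼ + G))
v(-5)*(-229) + 363 = (9/2 + (-5)² + (73/4)*(-5))*(-229) + 363 = (9/2 + 25 - 365/4)*(-229) + 363 = -247/4*(-229) + 363 = 56563/4 + 363 = 58015/4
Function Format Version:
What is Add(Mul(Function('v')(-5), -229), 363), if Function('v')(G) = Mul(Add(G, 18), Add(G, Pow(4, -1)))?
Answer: Rational(58015, 4) ≈ 14504.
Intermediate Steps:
Function('v')(G) = Mul(Add(18, G), Add(Rational(1, 4), G)) (Function('v')(G) = Mul(Add(18, G), Add(G, Rational(1, 4))) = Mul(Add(18, G), Add(Rational(1, 4), G)))
Add(Mul(Function('v')(-5), -229), 363) = Add(Mul(Add(Rational(9, 2), Pow(-5, 2), Mul(Rational(73, 4), -5)), -229), 363) = Add(Mul(Add(Rational(9, 2), 25, Rational(-365, 4)), -229), 363) = Add(Mul(Rational(-247, 4), -229), 363) = Add(Rational(56563, 4), 363) = Rational(58015, 4)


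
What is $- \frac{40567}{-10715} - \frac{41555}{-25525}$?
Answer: $\frac{11845876}{2188003} \approx 5.414$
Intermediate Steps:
$- \frac{40567}{-10715} - \frac{41555}{-25525} = \left(-40567\right) \left(- \frac{1}{10715}\right) - - \frac{8311}{5105} = \frac{40567}{10715} + \frac{8311}{5105} = \frac{11845876}{2188003}$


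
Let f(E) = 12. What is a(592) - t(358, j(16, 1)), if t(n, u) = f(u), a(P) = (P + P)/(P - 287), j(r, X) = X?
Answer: -2476/305 ≈ -8.1180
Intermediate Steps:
a(P) = 2*P/(-287 + P) (a(P) = (2*P)/(-287 + P) = 2*P/(-287 + P))
t(n, u) = 12
a(592) - t(358, j(16, 1)) = 2*592/(-287 + 592) - 1*12 = 2*592/305 - 12 = 2*592*(1/305) - 12 = 1184/305 - 12 = -2476/305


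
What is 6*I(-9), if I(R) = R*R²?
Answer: -4374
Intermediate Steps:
I(R) = R³
6*I(-9) = 6*(-9)³ = 6*(-729) = -4374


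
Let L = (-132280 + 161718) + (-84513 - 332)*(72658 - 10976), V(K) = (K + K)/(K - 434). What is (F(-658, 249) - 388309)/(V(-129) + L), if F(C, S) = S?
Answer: 109238890/1473196428209 ≈ 7.4151e-5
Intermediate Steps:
V(K) = 2*K/(-434 + K) (V(K) = (2*K)/(-434 + K) = 2*K/(-434 + K))
L = -5233379852 (L = 29438 - 84845*61682 = 29438 - 5233409290 = -5233379852)
(F(-658, 249) - 388309)/(V(-129) + L) = (249 - 388309)/(2*(-129)/(-434 - 129) - 5233379852) = -388060/(2*(-129)/(-563) - 5233379852) = -388060/(2*(-129)*(-1/563) - 5233379852) = -388060/(258/563 - 5233379852) = -388060/(-2946392856418/563) = -388060*(-563/2946392856418) = 109238890/1473196428209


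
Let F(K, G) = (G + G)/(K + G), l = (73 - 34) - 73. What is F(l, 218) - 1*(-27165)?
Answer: 1249699/46 ≈ 27167.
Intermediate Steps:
l = -34 (l = 39 - 73 = -34)
F(K, G) = 2*G/(G + K) (F(K, G) = (2*G)/(G + K) = 2*G/(G + K))
F(l, 218) - 1*(-27165) = 2*218/(218 - 34) - 1*(-27165) = 2*218/184 + 27165 = 2*218*(1/184) + 27165 = 109/46 + 27165 = 1249699/46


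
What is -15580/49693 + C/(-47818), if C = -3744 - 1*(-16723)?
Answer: -1389969887/2376219874 ≈ -0.58495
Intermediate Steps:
C = 12979 (C = -3744 + 16723 = 12979)
-15580/49693 + C/(-47818) = -15580/49693 + 12979/(-47818) = -15580*1/49693 + 12979*(-1/47818) = -15580/49693 - 12979/47818 = -1389969887/2376219874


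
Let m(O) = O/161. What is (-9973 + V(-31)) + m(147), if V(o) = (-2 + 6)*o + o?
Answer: -232923/23 ≈ -10127.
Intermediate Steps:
V(o) = 5*o (V(o) = 4*o + o = 5*o)
m(O) = O/161 (m(O) = O*(1/161) = O/161)
(-9973 + V(-31)) + m(147) = (-9973 + 5*(-31)) + (1/161)*147 = (-9973 - 155) + 21/23 = -10128 + 21/23 = -232923/23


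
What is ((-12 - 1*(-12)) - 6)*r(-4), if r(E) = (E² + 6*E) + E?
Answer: 72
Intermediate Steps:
r(E) = E² + 7*E
((-12 - 1*(-12)) - 6)*r(-4) = ((-12 - 1*(-12)) - 6)*(-4*(7 - 4)) = ((-12 + 12) - 6)*(-4*3) = (0 - 6)*(-12) = -6*(-12) = 72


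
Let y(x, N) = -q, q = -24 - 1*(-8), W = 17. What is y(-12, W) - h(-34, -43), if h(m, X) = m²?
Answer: -1140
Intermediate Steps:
q = -16 (q = -24 + 8 = -16)
y(x, N) = 16 (y(x, N) = -1*(-16) = 16)
y(-12, W) - h(-34, -43) = 16 - 1*(-34)² = 16 - 1*1156 = 16 - 1156 = -1140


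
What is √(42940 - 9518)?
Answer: √33422 ≈ 182.82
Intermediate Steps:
√(42940 - 9518) = √33422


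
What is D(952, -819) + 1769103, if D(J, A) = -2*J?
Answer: 1767199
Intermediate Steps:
D(952, -819) + 1769103 = -2*952 + 1769103 = -1904 + 1769103 = 1767199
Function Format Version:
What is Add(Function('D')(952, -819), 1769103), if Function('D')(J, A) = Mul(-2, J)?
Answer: 1767199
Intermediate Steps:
Add(Function('D')(952, -819), 1769103) = Add(Mul(-2, 952), 1769103) = Add(-1904, 1769103) = 1767199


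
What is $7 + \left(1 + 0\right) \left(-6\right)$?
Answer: $1$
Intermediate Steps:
$7 + \left(1 + 0\right) \left(-6\right) = 7 + 1 \left(-6\right) = 7 - 6 = 1$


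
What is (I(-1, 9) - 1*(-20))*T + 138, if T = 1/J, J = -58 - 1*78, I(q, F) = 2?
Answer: 9373/68 ≈ 137.84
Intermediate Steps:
J = -136 (J = -58 - 78 = -136)
T = -1/136 (T = 1/(-136) = -1/136 ≈ -0.0073529)
(I(-1, 9) - 1*(-20))*T + 138 = (2 - 1*(-20))*(-1/136) + 138 = (2 + 20)*(-1/136) + 138 = 22*(-1/136) + 138 = -11/68 + 138 = 9373/68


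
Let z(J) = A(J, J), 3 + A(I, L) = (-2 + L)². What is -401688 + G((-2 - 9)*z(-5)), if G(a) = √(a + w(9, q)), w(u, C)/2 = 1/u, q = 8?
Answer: -401688 + 2*I*√1138/3 ≈ -4.0169e+5 + 22.49*I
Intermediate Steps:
w(u, C) = 2/u
A(I, L) = -3 + (-2 + L)²
z(J) = -3 + (-2 + J)²
G(a) = √(2/9 + a) (G(a) = √(a + 2/9) = √(2/9 + a))
-401688 + G((-2 - 9)*z(-5)) = -401688 + √(2 + 9*((-2 - 9)*(-3 + (-2 - 5)²)))/3 = -401688 + √(2 + 9*(-11*(-3 + (-7)²)))/3 = -401688 + √(2 + 9*(-11*(-3 + 49)))/3 = -401688 + √(2 + 9*(-11*46))/3 = -401688 + √(2 + 9*(-506))/3 = -401688 + √(2 - 4554)/3 = -401688 + √(-4552)/3 = -401688 + (2*I*√1138)/3 = -401688 + 2*I*√1138/3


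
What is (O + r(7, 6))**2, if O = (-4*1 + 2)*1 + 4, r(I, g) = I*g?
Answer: 1936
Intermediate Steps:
O = 2 (O = (-4 + 2)*1 + 4 = -2*1 + 4 = -2 + 4 = 2)
(O + r(7, 6))**2 = (2 + 7*6)**2 = (2 + 42)**2 = 44**2 = 1936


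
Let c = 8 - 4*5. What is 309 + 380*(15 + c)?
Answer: 1449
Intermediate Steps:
c = -12 (c = 8 - 20 = -12)
309 + 380*(15 + c) = 309 + 380*(15 - 12) = 309 + 380*3 = 309 + 1140 = 1449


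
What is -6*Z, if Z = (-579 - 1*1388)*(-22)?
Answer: -259644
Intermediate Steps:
Z = 43274 (Z = (-579 - 1388)*(-22) = -1967*(-22) = 43274)
-6*Z = -6*43274 = -259644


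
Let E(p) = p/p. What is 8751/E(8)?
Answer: 8751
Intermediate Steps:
E(p) = 1
8751/E(8) = 8751/1 = 8751*1 = 8751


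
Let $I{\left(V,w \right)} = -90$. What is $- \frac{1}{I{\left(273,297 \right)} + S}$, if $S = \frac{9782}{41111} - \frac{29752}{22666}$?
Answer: $\frac{66558709}{6061813500} \approx 0.01098$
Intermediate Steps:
$S = - \frac{71529690}{66558709}$ ($S = 9782 \cdot \frac{1}{41111} - \frac{14876}{11333} = \frac{9782}{41111} - \frac{14876}{11333} = - \frac{71529690}{66558709} \approx -1.0747$)
$- \frac{1}{I{\left(273,297 \right)} + S} = - \frac{1}{-90 - \frac{71529690}{66558709}} = - \frac{1}{- \frac{6061813500}{66558709}} = \left(-1\right) \left(- \frac{66558709}{6061813500}\right) = \frac{66558709}{6061813500}$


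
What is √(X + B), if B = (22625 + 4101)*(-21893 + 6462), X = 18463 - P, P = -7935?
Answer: 2*I*√103095627 ≈ 20307.0*I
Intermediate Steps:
X = 26398 (X = 18463 - 1*(-7935) = 18463 + 7935 = 26398)
B = -412408906 (B = 26726*(-15431) = -412408906)
√(X + B) = √(26398 - 412408906) = √(-412382508) = 2*I*√103095627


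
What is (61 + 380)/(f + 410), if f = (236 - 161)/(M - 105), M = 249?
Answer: 3024/2815 ≈ 1.0742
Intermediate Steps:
f = 25/48 (f = (236 - 161)/(249 - 105) = 75/144 = 75*(1/144) = 25/48 ≈ 0.52083)
(61 + 380)/(f + 410) = (61 + 380)/(25/48 + 410) = 441/(19705/48) = 441*(48/19705) = 3024/2815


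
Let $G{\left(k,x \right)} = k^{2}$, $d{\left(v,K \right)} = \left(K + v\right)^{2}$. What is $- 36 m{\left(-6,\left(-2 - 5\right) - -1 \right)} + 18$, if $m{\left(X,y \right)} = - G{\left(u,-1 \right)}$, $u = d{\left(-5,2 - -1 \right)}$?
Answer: $594$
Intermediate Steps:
$u = 4$ ($u = \left(\left(2 - -1\right) - 5\right)^{2} = \left(\left(2 + 1\right) - 5\right)^{2} = \left(3 - 5\right)^{2} = \left(-2\right)^{2} = 4$)
$m{\left(X,y \right)} = -16$ ($m{\left(X,y \right)} = - 4^{2} = \left(-1\right) 16 = -16$)
$- 36 m{\left(-6,\left(-2 - 5\right) - -1 \right)} + 18 = \left(-36\right) \left(-16\right) + 18 = 576 + 18 = 594$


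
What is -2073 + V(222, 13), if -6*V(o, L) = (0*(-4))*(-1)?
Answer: -2073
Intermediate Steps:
V(o, L) = 0 (V(o, L) = -0*(-4)*(-1)/6 = -0*(-1) = -1/6*0 = 0)
-2073 + V(222, 13) = -2073 + 0 = -2073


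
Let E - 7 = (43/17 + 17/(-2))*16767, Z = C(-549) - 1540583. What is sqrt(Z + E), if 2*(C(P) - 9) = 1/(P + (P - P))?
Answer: 4*I*sqrt(992436723158)/3111 ≈ 1280.9*I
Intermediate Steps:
C(P) = 9 + 1/(2*P) (C(P) = 9 + 1/(2*(P + (P - P))) = 9 + 1/(2*(P + 0)) = 9 + 1/(2*P))
Z = -1691550253/1098 (Z = (9 + (1/2)/(-549)) - 1540583 = (9 + (1/2)*(-1/549)) - 1540583 = (9 - 1/1098) - 1540583 = 9881/1098 - 1540583 = -1691550253/1098 ≈ -1.5406e+6)
E = -3403463/34 (E = 7 + (43/17 + 17/(-2))*16767 = 7 + (43*(1/17) + 17*(-1/2))*16767 = 7 + (43/17 - 17/2)*16767 = 7 - 203/34*16767 = 7 - 3403701/34 = -3403463/34 ≈ -1.0010e+5)
sqrt(Z + E) = sqrt(-1691550253/1098 - 3403463/34) = sqrt(-15312427744/9333) = 4*I*sqrt(992436723158)/3111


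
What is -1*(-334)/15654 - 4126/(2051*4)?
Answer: -15462067/32106354 ≈ -0.48159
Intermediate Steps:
-1*(-334)/15654 - 4126/(2051*4) = 334*(1/15654) - 4126/8204 = 167/7827 - 4126*1/8204 = 167/7827 - 2063/4102 = -15462067/32106354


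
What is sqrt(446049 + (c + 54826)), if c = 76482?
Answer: sqrt(577357) ≈ 759.84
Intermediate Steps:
sqrt(446049 + (c + 54826)) = sqrt(446049 + (76482 + 54826)) = sqrt(446049 + 131308) = sqrt(577357)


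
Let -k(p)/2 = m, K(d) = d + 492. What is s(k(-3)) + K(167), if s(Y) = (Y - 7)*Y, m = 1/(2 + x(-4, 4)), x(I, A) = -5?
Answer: 5893/9 ≈ 654.78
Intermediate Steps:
K(d) = 492 + d
m = -⅓ (m = 1/(2 - 5) = 1/(-3) = -⅓ ≈ -0.33333)
k(p) = ⅔ (k(p) = -2*(-⅓) = ⅔)
s(Y) = Y*(-7 + Y) (s(Y) = (-7 + Y)*Y = Y*(-7 + Y))
s(k(-3)) + K(167) = 2*(-7 + ⅔)/3 + (492 + 167) = (⅔)*(-19/3) + 659 = -38/9 + 659 = 5893/9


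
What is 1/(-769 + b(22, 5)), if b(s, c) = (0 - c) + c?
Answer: -1/769 ≈ -0.0013004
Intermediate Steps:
b(s, c) = 0 (b(s, c) = -c + c = 0)
1/(-769 + b(22, 5)) = 1/(-769 + 0) = 1/(-769) = -1/769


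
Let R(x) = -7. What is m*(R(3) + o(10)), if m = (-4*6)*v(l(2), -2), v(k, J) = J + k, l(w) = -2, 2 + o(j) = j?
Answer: 96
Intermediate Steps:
o(j) = -2 + j
m = 96 (m = (-4*6)*(-2 - 2) = -24*(-4) = 96)
m*(R(3) + o(10)) = 96*(-7 + (-2 + 10)) = 96*(-7 + 8) = 96*1 = 96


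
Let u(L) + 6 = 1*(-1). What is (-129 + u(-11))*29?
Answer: -3944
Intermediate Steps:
u(L) = -7 (u(L) = -6 + 1*(-1) = -6 - 1 = -7)
(-129 + u(-11))*29 = (-129 - 7)*29 = -136*29 = -3944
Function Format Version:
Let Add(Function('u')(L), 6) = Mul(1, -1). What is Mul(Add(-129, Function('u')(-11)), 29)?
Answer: -3944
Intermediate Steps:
Function('u')(L) = -7 (Function('u')(L) = Add(-6, Mul(1, -1)) = Add(-6, -1) = -7)
Mul(Add(-129, Function('u')(-11)), 29) = Mul(Add(-129, -7), 29) = Mul(-136, 29) = -3944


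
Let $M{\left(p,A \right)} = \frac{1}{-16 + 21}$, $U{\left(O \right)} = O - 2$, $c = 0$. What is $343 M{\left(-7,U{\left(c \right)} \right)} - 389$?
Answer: $- \frac{1602}{5} \approx -320.4$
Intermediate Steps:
$U{\left(O \right)} = -2 + O$ ($U{\left(O \right)} = O - 2 = -2 + O$)
$M{\left(p,A \right)} = \frac{1}{5}$
$343 M{\left(-7,U{\left(c \right)} \right)} - 389 = 343 \cdot \frac{1}{5} - 389 = \frac{343}{5} - 389 = - \frac{1602}{5}$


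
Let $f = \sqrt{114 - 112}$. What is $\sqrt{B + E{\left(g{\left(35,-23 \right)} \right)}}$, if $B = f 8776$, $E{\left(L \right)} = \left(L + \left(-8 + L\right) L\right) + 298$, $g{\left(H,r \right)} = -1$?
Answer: $\sqrt{306 + 8776 \sqrt{2}} \approx 112.77$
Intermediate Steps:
$E{\left(L \right)} = 298 + L + L \left(-8 + L\right)$ ($E{\left(L \right)} = \left(L + L \left(-8 + L\right)\right) + 298 = 298 + L + L \left(-8 + L\right)$)
$f = \sqrt{2}$ ($f = \sqrt{114 - 112} = \sqrt{2} \approx 1.4142$)
$B = 8776 \sqrt{2}$ ($B = \sqrt{2} \cdot 8776 = 8776 \sqrt{2} \approx 12411.0$)
$\sqrt{B + E{\left(g{\left(35,-23 \right)} \right)}} = \sqrt{8776 \sqrt{2} + \left(298 + \left(-1\right)^{2} - -7\right)} = \sqrt{8776 \sqrt{2} + \left(298 + 1 + 7\right)} = \sqrt{8776 \sqrt{2} + 306} = \sqrt{306 + 8776 \sqrt{2}}$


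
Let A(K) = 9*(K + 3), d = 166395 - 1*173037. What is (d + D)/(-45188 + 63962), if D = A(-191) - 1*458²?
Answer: -109049/9387 ≈ -11.617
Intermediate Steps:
d = -6642 (d = 166395 - 173037 = -6642)
A(K) = 27 + 9*K (A(K) = 9*(3 + K) = 27 + 9*K)
D = -211456 (D = (27 + 9*(-191)) - 1*458² = (27 - 1719) - 1*209764 = -1692 - 209764 = -211456)
(d + D)/(-45188 + 63962) = (-6642 - 211456)/(-45188 + 63962) = -218098/18774 = -218098*1/18774 = -109049/9387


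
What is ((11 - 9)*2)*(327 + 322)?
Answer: 2596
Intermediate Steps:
((11 - 9)*2)*(327 + 322) = (2*2)*649 = 4*649 = 2596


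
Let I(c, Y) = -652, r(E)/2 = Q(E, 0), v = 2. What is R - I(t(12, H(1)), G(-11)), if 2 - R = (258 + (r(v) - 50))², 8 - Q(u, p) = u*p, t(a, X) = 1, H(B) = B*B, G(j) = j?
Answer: -49522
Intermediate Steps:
H(B) = B²
Q(u, p) = 8 - p*u (Q(u, p) = 8 - u*p = 8 - p*u)
r(E) = 16 (r(E) = 2*(8 - 1*0*E) = 2*(8 + 0) = 2*8 = 16)
R = -50174 (R = 2 - (258 + (16 - 50))² = 2 - (258 - 34)² = 2 - 1*224² = 2 - 1*50176 = 2 - 50176 = -50174)
R - I(t(12, H(1)), G(-11)) = -50174 - 1*(-652) = -50174 + 652 = -49522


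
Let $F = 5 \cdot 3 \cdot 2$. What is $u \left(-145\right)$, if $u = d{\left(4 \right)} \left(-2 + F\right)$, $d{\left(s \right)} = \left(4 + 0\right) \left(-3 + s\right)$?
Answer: $-16240$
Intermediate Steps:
$F = 30$ ($F = 15 \cdot 2 = 30$)
$d{\left(s \right)} = -12 + 4 s$ ($d{\left(s \right)} = 4 \left(-3 + s\right) = -12 + 4 s$)
$u = 112$ ($u = \left(-12 + 4 \cdot 4\right) \left(-2 + 30\right) = \left(-12 + 16\right) 28 = 4 \cdot 28 = 112$)
$u \left(-145\right) = 112 \left(-145\right) = -16240$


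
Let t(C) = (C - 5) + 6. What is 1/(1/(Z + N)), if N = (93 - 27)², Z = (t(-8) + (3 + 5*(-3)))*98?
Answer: 2494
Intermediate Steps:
t(C) = 1 + C (t(C) = (-5 + C) + 6 = 1 + C)
Z = -1862 (Z = ((1 - 8) + (3 + 5*(-3)))*98 = (-7 + (3 - 15))*98 = (-7 - 12)*98 = -19*98 = -1862)
N = 4356 (N = 66² = 4356)
1/(1/(Z + N)) = 1/(1/(-1862 + 4356)) = 1/(1/2494) = 2494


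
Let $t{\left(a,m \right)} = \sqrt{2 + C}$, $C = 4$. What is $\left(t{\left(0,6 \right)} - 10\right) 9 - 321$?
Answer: $-411 + 9 \sqrt{6} \approx -388.95$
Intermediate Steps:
$t{\left(a,m \right)} = \sqrt{6}$ ($t{\left(a,m \right)} = \sqrt{2 + 4} = \sqrt{6}$)
$\left(t{\left(0,6 \right)} - 10\right) 9 - 321 = \left(\sqrt{6} - 10\right) 9 - 321 = \left(-10 + \sqrt{6}\right) 9 - 321 = \left(-90 + 9 \sqrt{6}\right) - 321 = -411 + 9 \sqrt{6}$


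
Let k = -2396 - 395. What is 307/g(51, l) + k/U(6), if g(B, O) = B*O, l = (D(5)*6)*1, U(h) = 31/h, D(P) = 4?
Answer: -20487587/37944 ≈ -539.94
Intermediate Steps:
l = 24 (l = (4*6)*1 = 24*1 = 24)
k = -2791
307/g(51, l) + k/U(6) = 307/((51*24)) - 2791/(31/6) = 307/1224 - 2791/(31*(⅙)) = 307*(1/1224) - 2791/31/6 = 307/1224 - 2791*6/31 = 307/1224 - 16746/31 = -20487587/37944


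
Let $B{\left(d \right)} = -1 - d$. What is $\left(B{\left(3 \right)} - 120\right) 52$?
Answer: $-6448$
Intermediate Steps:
$\left(B{\left(3 \right)} - 120\right) 52 = \left(\left(-1 - 3\right) - 120\right) 52 = \left(-4 - 120\right) 52 = \left(-124\right) 52 = -6448$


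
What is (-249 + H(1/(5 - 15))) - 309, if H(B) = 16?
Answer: -542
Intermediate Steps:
(-249 + H(1/(5 - 15))) - 309 = (-249 + 16) - 309 = -233 - 309 = -542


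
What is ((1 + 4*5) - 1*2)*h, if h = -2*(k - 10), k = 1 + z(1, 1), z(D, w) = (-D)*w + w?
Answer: 342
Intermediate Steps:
z(D, w) = w - D*w (z(D, w) = -D*w + w = w - D*w)
k = 1 (k = 1 + 1*(1 - 1*1) = 1 + 1*(1 - 1) = 1 + 1*0 = 1 + 0 = 1)
h = 18 (h = -2*(1 - 10) = -2*(-9) = 18)
((1 + 4*5) - 1*2)*h = ((1 + 4*5) - 1*2)*18 = ((1 + 20) - 2)*18 = (21 - 2)*18 = 19*18 = 342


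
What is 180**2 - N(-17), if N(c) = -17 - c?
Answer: 32400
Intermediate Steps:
180**2 - N(-17) = 180**2 - (-17 - 1*(-17)) = 32400 - (-17 + 17) = 32400 - 1*0 = 32400 + 0 = 32400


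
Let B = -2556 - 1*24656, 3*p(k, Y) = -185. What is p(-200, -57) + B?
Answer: -81821/3 ≈ -27274.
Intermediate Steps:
p(k, Y) = -185/3 (p(k, Y) = (⅓)*(-185) = -185/3)
B = -27212 (B = -2556 - 24656 = -27212)
p(-200, -57) + B = -185/3 - 27212 = -81821/3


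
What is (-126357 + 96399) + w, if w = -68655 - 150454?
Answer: -249067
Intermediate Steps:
w = -219109
(-126357 + 96399) + w = (-126357 + 96399) - 219109 = -29958 - 219109 = -249067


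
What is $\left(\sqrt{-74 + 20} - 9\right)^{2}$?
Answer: $27 - 54 i \sqrt{6} \approx 27.0 - 132.27 i$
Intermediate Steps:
$\left(\sqrt{-74 + 20} - 9\right)^{2} = \left(\sqrt{-54} - 9\right)^{2} = \left(3 i \sqrt{6} - 9\right)^{2} = \left(-9 + 3 i \sqrt{6}\right)^{2}$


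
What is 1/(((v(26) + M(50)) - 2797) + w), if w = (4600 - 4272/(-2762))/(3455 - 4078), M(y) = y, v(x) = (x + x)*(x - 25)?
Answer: -860363/2325033021 ≈ -0.00037004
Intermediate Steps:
v(x) = 2*x*(-25 + x) (v(x) = (2*x)*(-25 + x) = 2*x*(-25 + x))
w = -6354736/860363 (w = (4600 - 4272*(-1/2762))/(-623) = (4600 + 2136/1381)*(-1/623) = (6354736/1381)*(-1/623) = -6354736/860363 ≈ -7.3861)
1/(((v(26) + M(50)) - 2797) + w) = 1/(((2*26*(-25 + 26) + 50) - 2797) - 6354736/860363) = 1/(((2*26*1 + 50) - 2797) - 6354736/860363) = 1/(((52 + 50) - 2797) - 6354736/860363) = 1/((102 - 2797) - 6354736/860363) = 1/(-2695 - 6354736/860363) = 1/(-2325033021/860363) = -860363/2325033021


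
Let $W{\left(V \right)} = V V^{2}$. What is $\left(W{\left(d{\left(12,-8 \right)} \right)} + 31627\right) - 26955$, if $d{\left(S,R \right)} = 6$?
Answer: $4888$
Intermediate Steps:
$W{\left(V \right)} = V^{3}$
$\left(W{\left(d{\left(12,-8 \right)} \right)} + 31627\right) - 26955 = \left(6^{3} + 31627\right) - 26955 = \left(216 + 31627\right) - 26955 = 31843 - 26955 = 4888$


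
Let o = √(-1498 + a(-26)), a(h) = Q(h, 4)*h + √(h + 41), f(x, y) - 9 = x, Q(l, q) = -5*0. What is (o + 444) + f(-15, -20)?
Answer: 438 + √(-1498 + √15) ≈ 438.0 + 38.654*I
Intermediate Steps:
Q(l, q) = 0
f(x, y) = 9 + x
a(h) = √(41 + h) (a(h) = 0*h + √(h + 41) = 0 + √(41 + h) = √(41 + h))
o = √(-1498 + √15) (o = √(-1498 + √(41 - 26)) = √(-1498 + √15) ≈ 38.654*I)
(o + 444) + f(-15, -20) = (√(-1498 + √15) + 444) + (9 - 15) = (444 + √(-1498 + √15)) - 6 = 438 + √(-1498 + √15)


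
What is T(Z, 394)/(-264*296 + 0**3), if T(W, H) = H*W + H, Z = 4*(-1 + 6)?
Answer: -1379/13024 ≈ -0.10588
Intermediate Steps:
Z = 20 (Z = 4*5 = 20)
T(W, H) = H + H*W
T(Z, 394)/(-264*296 + 0**3) = (394*(1 + 20))/(-264*296 + 0**3) = (394*21)/(-78144 + 0) = 8274/(-78144) = 8274*(-1/78144) = -1379/13024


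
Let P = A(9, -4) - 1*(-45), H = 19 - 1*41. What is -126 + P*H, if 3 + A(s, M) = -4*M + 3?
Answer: -1468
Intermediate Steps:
A(s, M) = -4*M (A(s, M) = -3 + (-4*M + 3) = -3 + (3 - 4*M) = -4*M)
H = -22 (H = 19 - 41 = -22)
P = 61 (P = -4*(-4) - 1*(-45) = 16 + 45 = 61)
-126 + P*H = -126 + 61*(-22) = -126 - 1342 = -1468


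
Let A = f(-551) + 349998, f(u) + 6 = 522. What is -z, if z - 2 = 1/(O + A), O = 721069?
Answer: -2143167/1071583 ≈ -2.0000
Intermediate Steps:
f(u) = 516 (f(u) = -6 + 522 = 516)
A = 350514 (A = 516 + 349998 = 350514)
z = 2143167/1071583 (z = 2 + 1/(721069 + 350514) = 2 + 1/1071583 = 2143167/1071583 ≈ 2.0000)
-z = -1*2143167/1071583 = -2143167/1071583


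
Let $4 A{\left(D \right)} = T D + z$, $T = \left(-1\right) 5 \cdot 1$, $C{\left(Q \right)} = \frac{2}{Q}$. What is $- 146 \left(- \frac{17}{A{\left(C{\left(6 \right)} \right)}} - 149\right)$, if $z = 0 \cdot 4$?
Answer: $\frac{78986}{5} \approx 15797.0$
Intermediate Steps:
$z = 0$
$T = -5$ ($T = \left(-5\right) 1 = -5$)
$A{\left(D \right)} = - \frac{5 D}{4}$ ($A{\left(D \right)} = \frac{- 5 D + 0}{4} = \frac{\left(-5\right) D}{4} = - \frac{5 D}{4}$)
$- 146 \left(- \frac{17}{A{\left(C{\left(6 \right)} \right)}} - 149\right) = - 146 \left(- \frac{17}{\left(- \frac{5}{4}\right) \frac{2}{6}} - 149\right) = - 146 \left(- \frac{17}{\left(- \frac{5}{4}\right) 2 \cdot \frac{1}{6}} - 149\right) = - 146 \left(- \frac{17}{\left(- \frac{5}{4}\right) \frac{1}{3}} - 149\right) = - 146 \left(- \frac{17}{- \frac{5}{12}} - 149\right) = - 146 \left(\left(-17\right) \left(- \frac{12}{5}\right) - 149\right) = - 146 \left(\frac{204}{5} - 149\right) = \left(-146\right) \left(- \frac{541}{5}\right) = \frac{78986}{5}$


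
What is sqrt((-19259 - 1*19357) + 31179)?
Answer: I*sqrt(7437) ≈ 86.238*I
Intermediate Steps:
sqrt((-19259 - 1*19357) + 31179) = sqrt((-19259 - 19357) + 31179) = sqrt(-38616 + 31179) = sqrt(-7437) = I*sqrt(7437)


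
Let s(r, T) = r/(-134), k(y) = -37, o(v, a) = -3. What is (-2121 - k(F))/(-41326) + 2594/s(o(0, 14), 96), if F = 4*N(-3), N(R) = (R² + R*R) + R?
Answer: 7182379274/61989 ≈ 1.1587e+5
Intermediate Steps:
N(R) = R + 2*R² (N(R) = (R² + R²) + R = 2*R² + R = R + 2*R²)
F = 60 (F = 4*(-3*(1 + 2*(-3))) = 4*(-3*(1 - 6)) = 4*(-3*(-5)) = 4*15 = 60)
s(r, T) = -r/134 (s(r, T) = r*(-1/134) = -r/134)
(-2121 - k(F))/(-41326) + 2594/s(o(0, 14), 96) = (-2121 - 1*(-37))/(-41326) + 2594/((-1/134*(-3))) = (-2121 + 37)*(-1/41326) + 2594/(3/134) = -2084*(-1/41326) + 2594*(134/3) = 1042/20663 + 347596/3 = 7182379274/61989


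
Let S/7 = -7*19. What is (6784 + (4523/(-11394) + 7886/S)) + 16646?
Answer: 248447018023/10607814 ≈ 23421.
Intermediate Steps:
S = -931 (S = 7*(-7*19) = 7*(-133) = -931)
(6784 + (4523/(-11394) + 7886/S)) + 16646 = (6784 + (4523/(-11394) + 7886/(-931))) + 16646 = (6784 + (4523*(-1/11394) + 7886*(-1/931))) + 16646 = (6784 + (-4523/11394 - 7886/931)) + 16646 = (6784 - 94063997/10607814) + 16646 = 71869346179/10607814 + 16646 = 248447018023/10607814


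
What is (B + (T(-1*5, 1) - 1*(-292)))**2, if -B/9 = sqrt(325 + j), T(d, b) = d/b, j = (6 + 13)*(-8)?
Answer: 96382 - 5166*sqrt(173) ≈ 28434.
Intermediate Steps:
j = -152 (j = 19*(-8) = -152)
B = -9*sqrt(173) (B = -9*sqrt(325 - 152) = -9*sqrt(173) ≈ -118.38)
(B + (T(-1*5, 1) - 1*(-292)))**2 = (-9*sqrt(173) + (-1*5/1 - 1*(-292)))**2 = (-9*sqrt(173) + (-5*1 + 292))**2 = (-9*sqrt(173) + (-5 + 292))**2 = (-9*sqrt(173) + 287)**2 = (287 - 9*sqrt(173))**2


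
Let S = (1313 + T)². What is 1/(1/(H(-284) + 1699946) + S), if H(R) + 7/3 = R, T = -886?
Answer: 5098979/929691742094 ≈ 5.4846e-6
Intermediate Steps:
H(R) = -7/3 + R
S = 182329 (S = (1313 - 886)² = 427² = 182329)
1/(1/(H(-284) + 1699946) + S) = 1/(1/((-7/3 - 284) + 1699946) + 182329) = 1/(1/(-859/3 + 1699946) + 182329) = 1/(1/(5098979/3) + 182329) = 1/(3/5098979 + 182329) = 1/(929691742094/5098979) = 5098979/929691742094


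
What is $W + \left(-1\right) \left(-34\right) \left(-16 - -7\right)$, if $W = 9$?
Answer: $-297$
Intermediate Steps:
$W + \left(-1\right) \left(-34\right) \left(-16 - -7\right) = 9 + \left(-1\right) \left(-34\right) \left(-16 - -7\right) = 9 + 34 \left(-16 + \left(-5 + 12\right)\right) = 9 + 34 \left(-16 + 7\right) = 9 + 34 \left(-9\right) = 9 - 306 = -297$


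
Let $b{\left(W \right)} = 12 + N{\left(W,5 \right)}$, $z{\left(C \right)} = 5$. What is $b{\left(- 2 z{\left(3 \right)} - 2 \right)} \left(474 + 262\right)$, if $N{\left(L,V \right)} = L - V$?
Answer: $-3680$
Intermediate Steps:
$b{\left(W \right)} = 7 + W$ ($b{\left(W \right)} = 12 + \left(W - 5\right) = 12 + \left(-5 + W\right) = 7 + W$)
$b{\left(- 2 z{\left(3 \right)} - 2 \right)} \left(474 + 262\right) = \left(7 - 12\right) \left(474 + 262\right) = \left(7 - 12\right) 736 = \left(-5\right) 736 = -3680$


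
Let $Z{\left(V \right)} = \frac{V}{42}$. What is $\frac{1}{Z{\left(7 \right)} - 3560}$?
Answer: $- \frac{6}{21359} \approx -0.00028091$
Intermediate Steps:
$Z{\left(V \right)} = \frac{V}{42}$ ($Z{\left(V \right)} = V \frac{1}{42} = \frac{V}{42}$)
$\frac{1}{Z{\left(7 \right)} - 3560} = \frac{1}{\frac{1}{42} \cdot 7 - 3560} = \frac{1}{\frac{1}{6} - 3560} = \frac{1}{- \frac{21359}{6}} = - \frac{6}{21359}$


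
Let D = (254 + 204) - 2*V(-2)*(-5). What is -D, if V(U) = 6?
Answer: -518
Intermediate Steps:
D = 518 (D = (254 + 204) - 2*6*(-5) = 458 - 12*(-5) = 458 + 60 = 518)
-D = -1*518 = -518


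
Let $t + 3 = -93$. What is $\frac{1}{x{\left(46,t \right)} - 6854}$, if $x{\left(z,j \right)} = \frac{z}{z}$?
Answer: $- \frac{1}{6853} \approx -0.00014592$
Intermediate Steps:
$t = -96$ ($t = -3 - 93 = -96$)
$x{\left(z,j \right)} = 1$
$\frac{1}{x{\left(46,t \right)} - 6854} = \frac{1}{1 - 6854} = \frac{1}{-6853} = - \frac{1}{6853}$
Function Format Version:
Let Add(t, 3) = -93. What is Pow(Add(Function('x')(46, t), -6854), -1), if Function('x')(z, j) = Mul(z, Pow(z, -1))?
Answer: Rational(-1, 6853) ≈ -0.00014592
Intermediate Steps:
t = -96 (t = Add(-3, -93) = -96)
Function('x')(z, j) = 1
Pow(Add(Function('x')(46, t), -6854), -1) = Pow(Add(1, -6854), -1) = Pow(-6853, -1) = Rational(-1, 6853)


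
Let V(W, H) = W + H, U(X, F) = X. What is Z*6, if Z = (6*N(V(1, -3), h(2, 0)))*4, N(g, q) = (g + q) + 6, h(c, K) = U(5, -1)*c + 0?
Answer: 2016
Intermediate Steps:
V(W, H) = H + W
h(c, K) = 5*c (h(c, K) = 5*c + 0 = 5*c)
N(g, q) = 6 + g + q
Z = 336 (Z = (6*(6 + (-3 + 1) + 5*2))*4 = (6*(6 - 2 + 10))*4 = (6*14)*4 = 84*4 = 336)
Z*6 = 336*6 = 2016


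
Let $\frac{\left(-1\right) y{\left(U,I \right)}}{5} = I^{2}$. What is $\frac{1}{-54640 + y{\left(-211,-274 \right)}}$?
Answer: $- \frac{1}{430020} \approx -2.3255 \cdot 10^{-6}$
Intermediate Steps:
$y{\left(U,I \right)} = - 5 I^{2}$
$\frac{1}{-54640 + y{\left(-211,-274 \right)}} = \frac{1}{-54640 - 5 \left(-274\right)^{2}} = \frac{1}{-54640 - 375380} = \frac{1}{-430020} = - \frac{1}{430020}$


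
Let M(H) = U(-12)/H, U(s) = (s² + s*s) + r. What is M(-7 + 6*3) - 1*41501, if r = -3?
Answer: -456226/11 ≈ -41475.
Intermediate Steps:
U(s) = -3 + 2*s² (U(s) = (s² + s*s) - 3 = (s² + s²) - 3 = 2*s² - 3 = -3 + 2*s²)
M(H) = 285/H (M(H) = (-3 + 2*(-12)²)/H = (-3 + 2*144)/H = (-3 + 288)/H = 285/H)
M(-7 + 6*3) - 1*41501 = 285/(-7 + 6*3) - 1*41501 = 285/(-7 + 18) - 41501 = 285/11 - 41501 = -456226/11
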